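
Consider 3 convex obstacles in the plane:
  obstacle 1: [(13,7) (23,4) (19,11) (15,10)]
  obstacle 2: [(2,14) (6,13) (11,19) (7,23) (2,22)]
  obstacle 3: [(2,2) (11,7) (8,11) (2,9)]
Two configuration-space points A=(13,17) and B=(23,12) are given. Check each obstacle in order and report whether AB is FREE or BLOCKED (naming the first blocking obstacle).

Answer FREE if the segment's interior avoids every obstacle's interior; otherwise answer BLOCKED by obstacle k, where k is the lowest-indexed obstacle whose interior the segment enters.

Obstacle 1 [(13,7) (23,4) (19,11) (15,10)]:
  edge (13,7)–(23,4): clear
  edge (23,4)–(19,11): clear
  edge (19,11)–(15,10): clear
  edge (15,10)–(13,7): clear
  midpoint (18,29/2) outside
  → clear
Obstacle 2 [(2,14) (6,13) (11,19) (7,23) (2,22)]:
  edge (2,14)–(6,13): clear
  edge (6,13)–(11,19): clear
  edge (11,19)–(7,23): clear
  edge (7,23)–(2,22): clear
  edge (2,22)–(2,14): clear
  midpoint (18,29/2) outside
  → clear
Obstacle 3 [(2,2) (11,7) (8,11) (2,9)]:
  edge (2,2)–(11,7): clear
  edge (11,7)–(8,11): clear
  edge (8,11)–(2,9): clear
  edge (2,9)–(2,2): clear
  midpoint (18,29/2) outside
  → clear

FREE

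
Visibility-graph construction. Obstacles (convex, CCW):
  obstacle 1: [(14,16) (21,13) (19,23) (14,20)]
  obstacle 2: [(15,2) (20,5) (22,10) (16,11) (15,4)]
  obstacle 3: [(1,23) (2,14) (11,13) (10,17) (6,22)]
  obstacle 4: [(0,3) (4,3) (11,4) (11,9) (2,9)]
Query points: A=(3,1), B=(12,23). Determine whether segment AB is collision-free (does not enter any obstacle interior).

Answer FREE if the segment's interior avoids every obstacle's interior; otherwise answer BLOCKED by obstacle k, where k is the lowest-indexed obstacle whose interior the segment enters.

Obstacle 1 [(14,16) (21,13) (19,23) (14,20)]:
  edge (14,16)–(21,13): clear
  edge (21,13)–(19,23): clear
  edge (19,23)–(14,20): clear
  edge (14,20)–(14,16): clear
  midpoint (15/2,12) outside
  → clear
Obstacle 2 [(15,2) (20,5) (22,10) (16,11) (15,4)]:
  edge (15,2)–(20,5): clear
  edge (20,5)–(22,10): clear
  edge (22,10)–(16,11): clear
  edge (16,11)–(15,4): clear
  edge (15,4)–(15,2): clear
  midpoint (15/2,12) outside
  → clear
Obstacle 3 [(1,23) (2,14) (11,13) (10,17) (6,22)]:
  edge (1,23)–(2,14): clear
  edge (2,14)–(11,13): crosses AB
  edge (11,13)–(10,17): clear
  edge (10,17)–(6,22): crosses AB
  edge (6,22)–(1,23): clear
  → BLOCKED
Obstacle 4 [(0,3) (4,3) (11,4) (11,9) (2,9)]:
  edge (0,3)–(4,3): crosses AB
  edge (4,3)–(11,4): clear
  edge (11,4)–(11,9): clear
  edge (11,9)–(2,9): crosses AB
  edge (2,9)–(0,3): clear
  → BLOCKED

BLOCKED by obstacle 3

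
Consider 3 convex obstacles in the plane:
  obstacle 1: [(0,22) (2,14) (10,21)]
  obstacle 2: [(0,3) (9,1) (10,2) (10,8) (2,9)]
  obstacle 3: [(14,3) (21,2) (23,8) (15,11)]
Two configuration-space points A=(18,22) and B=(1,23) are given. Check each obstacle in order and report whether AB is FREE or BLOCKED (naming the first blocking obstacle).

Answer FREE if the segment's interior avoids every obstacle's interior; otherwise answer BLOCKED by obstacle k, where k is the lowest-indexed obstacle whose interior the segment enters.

Obstacle 1 [(0,22) (2,14) (10,21)]:
  edge (0,22)–(2,14): clear
  edge (2,14)–(10,21): clear
  edge (10,21)–(0,22): clear
  midpoint (19/2,45/2) outside
  → clear
Obstacle 2 [(0,3) (9,1) (10,2) (10,8) (2,9)]:
  edge (0,3)–(9,1): clear
  edge (9,1)–(10,2): clear
  edge (10,2)–(10,8): clear
  edge (10,8)–(2,9): clear
  edge (2,9)–(0,3): clear
  midpoint (19/2,45/2) outside
  → clear
Obstacle 3 [(14,3) (21,2) (23,8) (15,11)]:
  edge (14,3)–(21,2): clear
  edge (21,2)–(23,8): clear
  edge (23,8)–(15,11): clear
  edge (15,11)–(14,3): clear
  midpoint (19/2,45/2) outside
  → clear

FREE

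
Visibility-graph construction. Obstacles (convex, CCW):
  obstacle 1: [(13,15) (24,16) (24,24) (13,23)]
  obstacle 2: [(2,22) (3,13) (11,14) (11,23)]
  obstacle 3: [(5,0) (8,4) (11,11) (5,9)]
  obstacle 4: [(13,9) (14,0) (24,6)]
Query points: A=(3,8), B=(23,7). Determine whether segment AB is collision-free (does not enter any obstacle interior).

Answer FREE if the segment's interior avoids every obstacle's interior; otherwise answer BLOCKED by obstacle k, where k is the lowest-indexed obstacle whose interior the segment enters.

BLOCKED by obstacle 3

Obstacle 1 [(13,15) (24,16) (24,24) (13,23)]:
  edge (13,15)–(24,16): clear
  edge (24,16)–(24,24): clear
  edge (24,24)–(13,23): clear
  edge (13,23)–(13,15): clear
  midpoint (13,15/2) outside
  → clear
Obstacle 2 [(2,22) (3,13) (11,14) (11,23)]:
  edge (2,22)–(3,13): clear
  edge (3,13)–(11,14): clear
  edge (11,14)–(11,23): clear
  edge (11,23)–(2,22): clear
  midpoint (13,15/2) outside
  → clear
Obstacle 3 [(5,0) (8,4) (11,11) (5,9)]:
  edge (5,0)–(8,4): clear
  edge (8,4)–(11,11): crosses AB
  edge (11,11)–(5,9): clear
  edge (5,9)–(5,0): crosses AB
  → BLOCKED
Obstacle 4 [(13,9) (14,0) (24,6)]:
  edge (13,9)–(14,0): crosses AB
  edge (14,0)–(24,6): clear
  edge (24,6)–(13,9): crosses AB
  → BLOCKED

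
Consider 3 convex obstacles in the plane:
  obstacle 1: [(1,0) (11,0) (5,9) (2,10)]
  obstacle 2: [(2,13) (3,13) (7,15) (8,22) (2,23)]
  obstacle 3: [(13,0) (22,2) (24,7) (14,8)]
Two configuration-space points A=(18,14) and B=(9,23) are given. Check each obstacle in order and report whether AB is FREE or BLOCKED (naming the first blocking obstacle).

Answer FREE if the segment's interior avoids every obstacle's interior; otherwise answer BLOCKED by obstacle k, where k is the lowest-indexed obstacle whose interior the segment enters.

FREE

Obstacle 1 [(1,0) (11,0) (5,9) (2,10)]:
  edge (1,0)–(11,0): clear
  edge (11,0)–(5,9): clear
  edge (5,9)–(2,10): clear
  edge (2,10)–(1,0): clear
  midpoint (27/2,37/2) outside
  → clear
Obstacle 2 [(2,13) (3,13) (7,15) (8,22) (2,23)]:
  edge (2,13)–(3,13): clear
  edge (3,13)–(7,15): clear
  edge (7,15)–(8,22): clear
  edge (8,22)–(2,23): clear
  edge (2,23)–(2,13): clear
  midpoint (27/2,37/2) outside
  → clear
Obstacle 3 [(13,0) (22,2) (24,7) (14,8)]:
  edge (13,0)–(22,2): clear
  edge (22,2)–(24,7): clear
  edge (24,7)–(14,8): clear
  edge (14,8)–(13,0): clear
  midpoint (27/2,37/2) outside
  → clear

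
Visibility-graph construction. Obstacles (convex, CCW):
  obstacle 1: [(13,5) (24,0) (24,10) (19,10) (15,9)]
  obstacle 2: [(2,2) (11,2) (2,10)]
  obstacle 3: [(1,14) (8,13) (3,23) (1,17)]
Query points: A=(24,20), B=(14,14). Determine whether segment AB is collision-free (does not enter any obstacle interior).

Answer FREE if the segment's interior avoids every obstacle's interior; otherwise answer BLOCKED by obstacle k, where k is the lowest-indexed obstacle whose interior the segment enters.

Obstacle 1 [(13,5) (24,0) (24,10) (19,10) (15,9)]:
  edge (13,5)–(24,0): clear
  edge (24,0)–(24,10): clear
  edge (24,10)–(19,10): clear
  edge (19,10)–(15,9): clear
  edge (15,9)–(13,5): clear
  midpoint (19,17) outside
  → clear
Obstacle 2 [(2,2) (11,2) (2,10)]:
  edge (2,2)–(11,2): clear
  edge (11,2)–(2,10): clear
  edge (2,10)–(2,2): clear
  midpoint (19,17) outside
  → clear
Obstacle 3 [(1,14) (8,13) (3,23) (1,17)]:
  edge (1,14)–(8,13): clear
  edge (8,13)–(3,23): clear
  edge (3,23)–(1,17): clear
  edge (1,17)–(1,14): clear
  midpoint (19,17) outside
  → clear

FREE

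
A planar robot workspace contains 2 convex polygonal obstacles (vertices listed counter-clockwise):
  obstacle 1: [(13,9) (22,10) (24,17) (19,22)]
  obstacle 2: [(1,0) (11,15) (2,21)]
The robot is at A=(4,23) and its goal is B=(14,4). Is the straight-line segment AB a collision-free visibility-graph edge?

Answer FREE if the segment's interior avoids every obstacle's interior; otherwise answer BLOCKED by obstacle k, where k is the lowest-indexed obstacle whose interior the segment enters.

Obstacle 1 [(13,9) (22,10) (24,17) (19,22)]:
  edge (13,9)–(22,10): clear
  edge (22,10)–(24,17): clear
  edge (24,17)–(19,22): clear
  edge (19,22)–(13,9): clear
  midpoint (9,27/2) outside
  → clear
Obstacle 2 [(1,0) (11,15) (2,21)]:
  edge (1,0)–(11,15): crosses AB
  edge (11,15)–(2,21): crosses AB
  edge (2,21)–(1,0): clear
  → BLOCKED

BLOCKED by obstacle 2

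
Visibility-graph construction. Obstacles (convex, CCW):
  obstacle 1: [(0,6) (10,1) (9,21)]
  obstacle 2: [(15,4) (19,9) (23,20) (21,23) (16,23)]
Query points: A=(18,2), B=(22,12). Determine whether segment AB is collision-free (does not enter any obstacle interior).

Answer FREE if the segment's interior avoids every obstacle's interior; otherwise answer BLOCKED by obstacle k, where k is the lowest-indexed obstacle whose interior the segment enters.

FREE

Obstacle 1 [(0,6) (10,1) (9,21)]:
  edge (0,6)–(10,1): clear
  edge (10,1)–(9,21): clear
  edge (9,21)–(0,6): clear
  midpoint (20,7) outside
  → clear
Obstacle 2 [(15,4) (19,9) (23,20) (21,23) (16,23)]:
  edge (15,4)–(19,9): clear
  edge (19,9)–(23,20): clear
  edge (23,20)–(21,23): clear
  edge (21,23)–(16,23): clear
  edge (16,23)–(15,4): clear
  midpoint (20,7) outside
  → clear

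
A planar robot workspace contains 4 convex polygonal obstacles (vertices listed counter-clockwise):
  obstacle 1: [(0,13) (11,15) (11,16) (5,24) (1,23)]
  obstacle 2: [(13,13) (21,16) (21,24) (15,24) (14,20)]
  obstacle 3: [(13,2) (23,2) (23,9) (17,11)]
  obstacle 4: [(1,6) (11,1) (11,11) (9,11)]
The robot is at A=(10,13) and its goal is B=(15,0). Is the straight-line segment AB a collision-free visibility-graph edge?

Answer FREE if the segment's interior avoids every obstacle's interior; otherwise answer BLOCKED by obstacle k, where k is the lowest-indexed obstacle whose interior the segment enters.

BLOCKED by obstacle 3

Obstacle 1 [(0,13) (11,15) (11,16) (5,24) (1,23)]:
  edge (0,13)–(11,15): clear
  edge (11,15)–(11,16): clear
  edge (11,16)–(5,24): clear
  edge (5,24)–(1,23): clear
  edge (1,23)–(0,13): clear
  midpoint (25/2,13/2) outside
  → clear
Obstacle 2 [(13,13) (21,16) (21,24) (15,24) (14,20)]:
  edge (13,13)–(21,16): clear
  edge (21,16)–(21,24): clear
  edge (21,24)–(15,24): clear
  edge (15,24)–(14,20): clear
  edge (14,20)–(13,13): clear
  midpoint (25/2,13/2) outside
  → clear
Obstacle 3 [(13,2) (23,2) (23,9) (17,11)]:
  edge (13,2)–(23,2): crosses AB
  edge (23,2)–(23,9): clear
  edge (23,9)–(17,11): clear
  edge (17,11)–(13,2): crosses AB
  → BLOCKED
Obstacle 4 [(1,6) (11,1) (11,11) (9,11)]:
  edge (1,6)–(11,1): clear
  edge (11,1)–(11,11): crosses AB
  edge (11,11)–(9,11): crosses AB
  edge (9,11)–(1,6): clear
  → BLOCKED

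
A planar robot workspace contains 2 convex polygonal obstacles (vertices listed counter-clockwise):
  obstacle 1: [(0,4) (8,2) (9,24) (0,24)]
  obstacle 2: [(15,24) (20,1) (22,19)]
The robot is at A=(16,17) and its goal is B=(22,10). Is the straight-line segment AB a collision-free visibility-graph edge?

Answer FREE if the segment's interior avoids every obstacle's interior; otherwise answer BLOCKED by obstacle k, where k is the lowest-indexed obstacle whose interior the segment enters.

BLOCKED by obstacle 2

Obstacle 1 [(0,4) (8,2) (9,24) (0,24)]:
  edge (0,4)–(8,2): clear
  edge (8,2)–(9,24): clear
  edge (9,24)–(0,24): clear
  edge (0,24)–(0,4): clear
  midpoint (19,27/2) outside
  → clear
Obstacle 2 [(15,24) (20,1) (22,19)]:
  edge (15,24)–(20,1): crosses AB
  edge (20,1)–(22,19): crosses AB
  edge (22,19)–(15,24): clear
  → BLOCKED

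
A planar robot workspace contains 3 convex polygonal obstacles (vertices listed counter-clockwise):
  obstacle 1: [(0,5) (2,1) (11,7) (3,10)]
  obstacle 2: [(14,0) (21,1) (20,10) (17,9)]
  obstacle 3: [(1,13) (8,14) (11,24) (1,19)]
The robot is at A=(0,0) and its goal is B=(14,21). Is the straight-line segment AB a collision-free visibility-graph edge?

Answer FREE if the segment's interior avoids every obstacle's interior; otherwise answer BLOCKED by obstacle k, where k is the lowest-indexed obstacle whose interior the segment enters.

Obstacle 1 [(0,5) (2,1) (11,7) (3,10)]:
  edge (0,5)–(2,1): crosses AB
  edge (2,1)–(11,7): clear
  edge (11,7)–(3,10): crosses AB
  edge (3,10)–(0,5): clear
  → BLOCKED
Obstacle 2 [(14,0) (21,1) (20,10) (17,9)]:
  edge (14,0)–(21,1): clear
  edge (21,1)–(20,10): clear
  edge (20,10)–(17,9): clear
  edge (17,9)–(14,0): clear
  midpoint (7,21/2) outside
  → clear
Obstacle 3 [(1,13) (8,14) (11,24) (1,19)]:
  edge (1,13)–(8,14): clear
  edge (8,14)–(11,24): clear
  edge (11,24)–(1,19): clear
  edge (1,19)–(1,13): clear
  midpoint (7,21/2) outside
  → clear

BLOCKED by obstacle 1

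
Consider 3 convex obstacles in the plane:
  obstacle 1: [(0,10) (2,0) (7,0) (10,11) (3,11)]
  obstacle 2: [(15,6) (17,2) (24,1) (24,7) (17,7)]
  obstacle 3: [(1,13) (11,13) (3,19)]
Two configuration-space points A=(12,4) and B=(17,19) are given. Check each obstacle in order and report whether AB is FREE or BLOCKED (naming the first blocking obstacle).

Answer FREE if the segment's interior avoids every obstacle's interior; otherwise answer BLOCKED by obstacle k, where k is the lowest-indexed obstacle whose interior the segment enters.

FREE

Obstacle 1 [(0,10) (2,0) (7,0) (10,11) (3,11)]:
  edge (0,10)–(2,0): clear
  edge (2,0)–(7,0): clear
  edge (7,0)–(10,11): clear
  edge (10,11)–(3,11): clear
  edge (3,11)–(0,10): clear
  midpoint (29/2,23/2) outside
  → clear
Obstacle 2 [(15,6) (17,2) (24,1) (24,7) (17,7)]:
  edge (15,6)–(17,2): clear
  edge (17,2)–(24,1): clear
  edge (24,1)–(24,7): clear
  edge (24,7)–(17,7): clear
  edge (17,7)–(15,6): clear
  midpoint (29/2,23/2) outside
  → clear
Obstacle 3 [(1,13) (11,13) (3,19)]:
  edge (1,13)–(11,13): clear
  edge (11,13)–(3,19): clear
  edge (3,19)–(1,13): clear
  midpoint (29/2,23/2) outside
  → clear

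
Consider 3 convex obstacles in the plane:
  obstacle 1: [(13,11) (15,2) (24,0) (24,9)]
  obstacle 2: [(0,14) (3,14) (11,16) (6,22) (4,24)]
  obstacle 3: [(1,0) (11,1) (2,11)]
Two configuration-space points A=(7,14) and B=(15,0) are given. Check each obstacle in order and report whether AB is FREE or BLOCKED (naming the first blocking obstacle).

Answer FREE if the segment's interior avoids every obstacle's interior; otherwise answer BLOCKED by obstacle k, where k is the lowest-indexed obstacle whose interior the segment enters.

Obstacle 1 [(13,11) (15,2) (24,0) (24,9)]:
  edge (13,11)–(15,2): clear
  edge (15,2)–(24,0): clear
  edge (24,0)–(24,9): clear
  edge (24,9)–(13,11): clear
  midpoint (11,7) outside
  → clear
Obstacle 2 [(0,14) (3,14) (11,16) (6,22) (4,24)]:
  edge (0,14)–(3,14): clear
  edge (3,14)–(11,16): clear
  edge (11,16)–(6,22): clear
  edge (6,22)–(4,24): clear
  edge (4,24)–(0,14): clear
  midpoint (11,7) outside
  → clear
Obstacle 3 [(1,0) (11,1) (2,11)]:
  edge (1,0)–(11,1): clear
  edge (11,1)–(2,11): clear
  edge (2,11)–(1,0): clear
  midpoint (11,7) outside
  → clear

FREE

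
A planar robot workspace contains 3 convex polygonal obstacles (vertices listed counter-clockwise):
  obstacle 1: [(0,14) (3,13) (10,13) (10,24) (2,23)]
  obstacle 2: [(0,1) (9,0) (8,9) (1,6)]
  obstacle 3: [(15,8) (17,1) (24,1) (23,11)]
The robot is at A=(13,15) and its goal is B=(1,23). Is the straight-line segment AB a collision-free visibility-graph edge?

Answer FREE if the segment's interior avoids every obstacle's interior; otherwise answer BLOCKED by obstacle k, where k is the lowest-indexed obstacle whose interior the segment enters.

BLOCKED by obstacle 1

Obstacle 1 [(0,14) (3,13) (10,13) (10,24) (2,23)]:
  edge (0,14)–(3,13): clear
  edge (3,13)–(10,13): clear
  edge (10,13)–(10,24): crosses AB
  edge (10,24)–(2,23): clear
  edge (2,23)–(0,14): crosses AB
  → BLOCKED
Obstacle 2 [(0,1) (9,0) (8,9) (1,6)]:
  edge (0,1)–(9,0): clear
  edge (9,0)–(8,9): clear
  edge (8,9)–(1,6): clear
  edge (1,6)–(0,1): clear
  midpoint (7,19) outside
  → clear
Obstacle 3 [(15,8) (17,1) (24,1) (23,11)]:
  edge (15,8)–(17,1): clear
  edge (17,1)–(24,1): clear
  edge (24,1)–(23,11): clear
  edge (23,11)–(15,8): clear
  midpoint (7,19) outside
  → clear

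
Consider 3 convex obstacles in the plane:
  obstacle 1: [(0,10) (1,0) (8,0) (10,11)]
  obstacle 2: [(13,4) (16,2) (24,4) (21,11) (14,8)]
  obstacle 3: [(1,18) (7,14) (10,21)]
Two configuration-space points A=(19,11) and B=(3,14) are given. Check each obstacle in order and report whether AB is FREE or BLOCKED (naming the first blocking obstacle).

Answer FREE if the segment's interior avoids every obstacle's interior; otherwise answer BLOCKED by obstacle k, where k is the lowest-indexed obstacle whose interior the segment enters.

Obstacle 1 [(0,10) (1,0) (8,0) (10,11)]:
  edge (0,10)–(1,0): clear
  edge (1,0)–(8,0): clear
  edge (8,0)–(10,11): clear
  edge (10,11)–(0,10): clear
  midpoint (11,25/2) outside
  → clear
Obstacle 2 [(13,4) (16,2) (24,4) (21,11) (14,8)]:
  edge (13,4)–(16,2): clear
  edge (16,2)–(24,4): clear
  edge (24,4)–(21,11): clear
  edge (21,11)–(14,8): clear
  edge (14,8)–(13,4): clear
  midpoint (11,25/2) outside
  → clear
Obstacle 3 [(1,18) (7,14) (10,21)]:
  edge (1,18)–(7,14): clear
  edge (7,14)–(10,21): clear
  edge (10,21)–(1,18): clear
  midpoint (11,25/2) outside
  → clear

FREE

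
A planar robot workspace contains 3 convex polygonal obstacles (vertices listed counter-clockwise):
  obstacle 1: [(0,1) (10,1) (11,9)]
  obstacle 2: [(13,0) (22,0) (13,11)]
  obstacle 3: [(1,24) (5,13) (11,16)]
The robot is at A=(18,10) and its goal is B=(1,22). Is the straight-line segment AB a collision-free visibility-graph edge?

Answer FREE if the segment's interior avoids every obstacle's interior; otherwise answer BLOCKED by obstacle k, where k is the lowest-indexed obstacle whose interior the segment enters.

Obstacle 1 [(0,1) (10,1) (11,9)]:
  edge (0,1)–(10,1): clear
  edge (10,1)–(11,9): clear
  edge (11,9)–(0,1): clear
  midpoint (19/2,16) outside
  → clear
Obstacle 2 [(13,0) (22,0) (13,11)]:
  edge (13,0)–(22,0): clear
  edge (22,0)–(13,11): clear
  edge (13,11)–(13,0): clear
  midpoint (19/2,16) outside
  → clear
Obstacle 3 [(1,24) (5,13) (11,16)]:
  edge (1,24)–(5,13): crosses AB
  edge (5,13)–(11,16): crosses AB
  edge (11,16)–(1,24): clear
  → BLOCKED

BLOCKED by obstacle 3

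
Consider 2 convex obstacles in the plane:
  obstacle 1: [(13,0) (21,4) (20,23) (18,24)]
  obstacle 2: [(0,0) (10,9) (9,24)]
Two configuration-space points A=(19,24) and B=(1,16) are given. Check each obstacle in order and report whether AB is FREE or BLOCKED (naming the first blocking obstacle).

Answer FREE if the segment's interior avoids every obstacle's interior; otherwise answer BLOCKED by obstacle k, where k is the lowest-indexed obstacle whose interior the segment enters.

BLOCKED by obstacle 1

Obstacle 1 [(13,0) (21,4) (20,23) (18,24)]:
  edge (13,0)–(21,4): clear
  edge (21,4)–(20,23): clear
  edge (20,23)–(18,24): crosses AB
  edge (18,24)–(13,0): crosses AB
  → BLOCKED
Obstacle 2 [(0,0) (10,9) (9,24)]:
  edge (0,0)–(10,9): clear
  edge (10,9)–(9,24): crosses AB
  edge (9,24)–(0,0): crosses AB
  → BLOCKED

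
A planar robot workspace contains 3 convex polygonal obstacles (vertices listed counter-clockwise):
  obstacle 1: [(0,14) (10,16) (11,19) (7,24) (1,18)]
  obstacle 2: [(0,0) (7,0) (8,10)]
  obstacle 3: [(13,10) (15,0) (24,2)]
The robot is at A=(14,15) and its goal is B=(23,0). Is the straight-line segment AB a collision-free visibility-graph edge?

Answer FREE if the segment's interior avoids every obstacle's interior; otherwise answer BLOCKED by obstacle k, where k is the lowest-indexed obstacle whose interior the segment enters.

Obstacle 1 [(0,14) (10,16) (11,19) (7,24) (1,18)]:
  edge (0,14)–(10,16): clear
  edge (10,16)–(11,19): clear
  edge (11,19)–(7,24): clear
  edge (7,24)–(1,18): clear
  edge (1,18)–(0,14): clear
  midpoint (37/2,15/2) outside
  → clear
Obstacle 2 [(0,0) (7,0) (8,10)]:
  edge (0,0)–(7,0): clear
  edge (7,0)–(8,10): clear
  edge (8,10)–(0,0): clear
  midpoint (37/2,15/2) outside
  → clear
Obstacle 3 [(13,10) (15,0) (24,2)]:
  edge (13,10)–(15,0): clear
  edge (15,0)–(24,2): crosses AB
  edge (24,2)–(13,10): crosses AB
  → BLOCKED

BLOCKED by obstacle 3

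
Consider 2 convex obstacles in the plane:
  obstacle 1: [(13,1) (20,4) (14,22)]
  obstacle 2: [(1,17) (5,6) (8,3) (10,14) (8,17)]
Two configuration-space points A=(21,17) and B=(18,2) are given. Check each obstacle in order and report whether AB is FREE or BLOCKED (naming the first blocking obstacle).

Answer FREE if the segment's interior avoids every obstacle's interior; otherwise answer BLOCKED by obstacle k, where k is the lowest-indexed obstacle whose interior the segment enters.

BLOCKED by obstacle 1

Obstacle 1 [(13,1) (20,4) (14,22)]:
  edge (13,1)–(20,4): crosses AB
  edge (20,4)–(14,22): crosses AB
  edge (14,22)–(13,1): clear
  → BLOCKED
Obstacle 2 [(1,17) (5,6) (8,3) (10,14) (8,17)]:
  edge (1,17)–(5,6): clear
  edge (5,6)–(8,3): clear
  edge (8,3)–(10,14): clear
  edge (10,14)–(8,17): clear
  edge (8,17)–(1,17): clear
  midpoint (39/2,19/2) outside
  → clear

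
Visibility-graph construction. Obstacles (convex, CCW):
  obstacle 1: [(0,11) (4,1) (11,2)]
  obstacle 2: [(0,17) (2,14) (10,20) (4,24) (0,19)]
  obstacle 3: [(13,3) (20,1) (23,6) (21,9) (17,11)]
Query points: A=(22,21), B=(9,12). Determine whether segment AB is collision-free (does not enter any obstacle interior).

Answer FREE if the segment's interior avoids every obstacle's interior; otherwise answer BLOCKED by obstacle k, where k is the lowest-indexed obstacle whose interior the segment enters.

FREE

Obstacle 1 [(0,11) (4,1) (11,2)]:
  edge (0,11)–(4,1): clear
  edge (4,1)–(11,2): clear
  edge (11,2)–(0,11): clear
  midpoint (31/2,33/2) outside
  → clear
Obstacle 2 [(0,17) (2,14) (10,20) (4,24) (0,19)]:
  edge (0,17)–(2,14): clear
  edge (2,14)–(10,20): clear
  edge (10,20)–(4,24): clear
  edge (4,24)–(0,19): clear
  edge (0,19)–(0,17): clear
  midpoint (31/2,33/2) outside
  → clear
Obstacle 3 [(13,3) (20,1) (23,6) (21,9) (17,11)]:
  edge (13,3)–(20,1): clear
  edge (20,1)–(23,6): clear
  edge (23,6)–(21,9): clear
  edge (21,9)–(17,11): clear
  edge (17,11)–(13,3): clear
  midpoint (31/2,33/2) outside
  → clear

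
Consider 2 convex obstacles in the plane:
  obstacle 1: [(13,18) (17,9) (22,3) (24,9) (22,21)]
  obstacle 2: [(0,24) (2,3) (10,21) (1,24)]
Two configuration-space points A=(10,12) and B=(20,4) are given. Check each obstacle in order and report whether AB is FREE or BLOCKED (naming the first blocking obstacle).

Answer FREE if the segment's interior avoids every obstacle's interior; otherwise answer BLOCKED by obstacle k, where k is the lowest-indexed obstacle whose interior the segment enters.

Obstacle 1 [(13,18) (17,9) (22,3) (24,9) (22,21)]:
  edge (13,18)–(17,9): clear
  edge (17,9)–(22,3): clear
  edge (22,3)–(24,9): clear
  edge (24,9)–(22,21): clear
  edge (22,21)–(13,18): clear
  midpoint (15,8) outside
  → clear
Obstacle 2 [(0,24) (2,3) (10,21) (1,24)]:
  edge (0,24)–(2,3): clear
  edge (2,3)–(10,21): clear
  edge (10,21)–(1,24): clear
  edge (1,24)–(0,24): clear
  midpoint (15,8) outside
  → clear

FREE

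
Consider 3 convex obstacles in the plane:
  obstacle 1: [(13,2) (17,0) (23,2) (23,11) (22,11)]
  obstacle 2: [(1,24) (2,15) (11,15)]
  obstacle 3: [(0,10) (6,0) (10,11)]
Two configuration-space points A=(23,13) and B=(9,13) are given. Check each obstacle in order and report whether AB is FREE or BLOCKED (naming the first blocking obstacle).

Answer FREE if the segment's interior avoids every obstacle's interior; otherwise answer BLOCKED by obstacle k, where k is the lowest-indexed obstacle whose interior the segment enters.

Obstacle 1 [(13,2) (17,0) (23,2) (23,11) (22,11)]:
  edge (13,2)–(17,0): clear
  edge (17,0)–(23,2): clear
  edge (23,2)–(23,11): clear
  edge (23,11)–(22,11): clear
  edge (22,11)–(13,2): clear
  midpoint (16,13) outside
  → clear
Obstacle 2 [(1,24) (2,15) (11,15)]:
  edge (1,24)–(2,15): clear
  edge (2,15)–(11,15): clear
  edge (11,15)–(1,24): clear
  midpoint (16,13) outside
  → clear
Obstacle 3 [(0,10) (6,0) (10,11)]:
  edge (0,10)–(6,0): clear
  edge (6,0)–(10,11): clear
  edge (10,11)–(0,10): clear
  midpoint (16,13) outside
  → clear

FREE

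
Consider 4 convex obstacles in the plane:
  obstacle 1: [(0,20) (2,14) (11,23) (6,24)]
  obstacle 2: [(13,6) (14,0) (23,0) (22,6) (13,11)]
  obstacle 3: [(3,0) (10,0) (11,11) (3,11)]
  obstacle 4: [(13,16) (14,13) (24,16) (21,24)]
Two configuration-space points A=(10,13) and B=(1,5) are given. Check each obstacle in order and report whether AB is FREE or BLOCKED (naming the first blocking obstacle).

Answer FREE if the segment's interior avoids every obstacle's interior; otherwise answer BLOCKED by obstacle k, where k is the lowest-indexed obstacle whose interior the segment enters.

BLOCKED by obstacle 3

Obstacle 1 [(0,20) (2,14) (11,23) (6,24)]:
  edge (0,20)–(2,14): clear
  edge (2,14)–(11,23): clear
  edge (11,23)–(6,24): clear
  edge (6,24)–(0,20): clear
  midpoint (11/2,9) outside
  → clear
Obstacle 2 [(13,6) (14,0) (23,0) (22,6) (13,11)]:
  edge (13,6)–(14,0): clear
  edge (14,0)–(23,0): clear
  edge (23,0)–(22,6): clear
  edge (22,6)–(13,11): clear
  edge (13,11)–(13,6): clear
  midpoint (11/2,9) outside
  → clear
Obstacle 3 [(3,0) (10,0) (11,11) (3,11)]:
  edge (3,0)–(10,0): clear
  edge (10,0)–(11,11): clear
  edge (11,11)–(3,11): crosses AB
  edge (3,11)–(3,0): crosses AB
  → BLOCKED
Obstacle 4 [(13,16) (14,13) (24,16) (21,24)]:
  edge (13,16)–(14,13): clear
  edge (14,13)–(24,16): clear
  edge (24,16)–(21,24): clear
  edge (21,24)–(13,16): clear
  midpoint (11/2,9) outside
  → clear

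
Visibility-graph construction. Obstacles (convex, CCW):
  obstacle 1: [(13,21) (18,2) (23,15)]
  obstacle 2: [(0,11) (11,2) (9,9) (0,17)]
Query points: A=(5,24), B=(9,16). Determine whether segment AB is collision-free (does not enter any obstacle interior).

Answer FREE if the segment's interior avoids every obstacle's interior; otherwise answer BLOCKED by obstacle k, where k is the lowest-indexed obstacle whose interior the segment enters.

Obstacle 1 [(13,21) (18,2) (23,15)]:
  edge (13,21)–(18,2): clear
  edge (18,2)–(23,15): clear
  edge (23,15)–(13,21): clear
  midpoint (7,20) outside
  → clear
Obstacle 2 [(0,11) (11,2) (9,9) (0,17)]:
  edge (0,11)–(11,2): clear
  edge (11,2)–(9,9): clear
  edge (9,9)–(0,17): clear
  edge (0,17)–(0,11): clear
  midpoint (7,20) outside
  → clear

FREE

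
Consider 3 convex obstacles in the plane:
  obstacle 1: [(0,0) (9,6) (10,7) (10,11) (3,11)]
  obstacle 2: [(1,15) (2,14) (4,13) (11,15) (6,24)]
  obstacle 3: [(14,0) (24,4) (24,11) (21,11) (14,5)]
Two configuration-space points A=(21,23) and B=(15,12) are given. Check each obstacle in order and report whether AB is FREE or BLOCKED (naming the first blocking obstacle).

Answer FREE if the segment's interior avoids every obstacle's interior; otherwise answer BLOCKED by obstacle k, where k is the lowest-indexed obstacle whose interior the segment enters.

FREE

Obstacle 1 [(0,0) (9,6) (10,7) (10,11) (3,11)]:
  edge (0,0)–(9,6): clear
  edge (9,6)–(10,7): clear
  edge (10,7)–(10,11): clear
  edge (10,11)–(3,11): clear
  edge (3,11)–(0,0): clear
  midpoint (18,35/2) outside
  → clear
Obstacle 2 [(1,15) (2,14) (4,13) (11,15) (6,24)]:
  edge (1,15)–(2,14): clear
  edge (2,14)–(4,13): clear
  edge (4,13)–(11,15): clear
  edge (11,15)–(6,24): clear
  edge (6,24)–(1,15): clear
  midpoint (18,35/2) outside
  → clear
Obstacle 3 [(14,0) (24,4) (24,11) (21,11) (14,5)]:
  edge (14,0)–(24,4): clear
  edge (24,4)–(24,11): clear
  edge (24,11)–(21,11): clear
  edge (21,11)–(14,5): clear
  edge (14,5)–(14,0): clear
  midpoint (18,35/2) outside
  → clear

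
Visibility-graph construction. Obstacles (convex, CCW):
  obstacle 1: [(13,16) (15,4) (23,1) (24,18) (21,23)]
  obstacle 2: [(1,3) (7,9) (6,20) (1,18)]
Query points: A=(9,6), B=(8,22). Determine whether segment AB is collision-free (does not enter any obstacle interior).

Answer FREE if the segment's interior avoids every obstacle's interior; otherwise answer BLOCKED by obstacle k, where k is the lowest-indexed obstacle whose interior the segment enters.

Obstacle 1 [(13,16) (15,4) (23,1) (24,18) (21,23)]:
  edge (13,16)–(15,4): clear
  edge (15,4)–(23,1): clear
  edge (23,1)–(24,18): clear
  edge (24,18)–(21,23): clear
  edge (21,23)–(13,16): clear
  midpoint (17/2,14) outside
  → clear
Obstacle 2 [(1,3) (7,9) (6,20) (1,18)]:
  edge (1,3)–(7,9): clear
  edge (7,9)–(6,20): clear
  edge (6,20)–(1,18): clear
  edge (1,18)–(1,3): clear
  midpoint (17/2,14) outside
  → clear

FREE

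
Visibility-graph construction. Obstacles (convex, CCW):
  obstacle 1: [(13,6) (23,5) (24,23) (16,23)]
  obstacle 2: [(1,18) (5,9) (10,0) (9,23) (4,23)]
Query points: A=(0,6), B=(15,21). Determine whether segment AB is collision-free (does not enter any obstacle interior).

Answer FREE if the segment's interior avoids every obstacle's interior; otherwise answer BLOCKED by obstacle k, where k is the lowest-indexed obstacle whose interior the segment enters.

Obstacle 1 [(13,6) (23,5) (24,23) (16,23)]:
  edge (13,6)–(23,5): clear
  edge (23,5)–(24,23): clear
  edge (24,23)–(16,23): clear
  edge (16,23)–(13,6): clear
  midpoint (15/2,27/2) outside
  → clear
Obstacle 2 [(1,18) (5,9) (10,0) (9,23) (4,23)]:
  edge (1,18)–(5,9): crosses AB
  edge (5,9)–(10,0): clear
  edge (10,0)–(9,23): crosses AB
  edge (9,23)–(4,23): clear
  edge (4,23)–(1,18): clear
  → BLOCKED

BLOCKED by obstacle 2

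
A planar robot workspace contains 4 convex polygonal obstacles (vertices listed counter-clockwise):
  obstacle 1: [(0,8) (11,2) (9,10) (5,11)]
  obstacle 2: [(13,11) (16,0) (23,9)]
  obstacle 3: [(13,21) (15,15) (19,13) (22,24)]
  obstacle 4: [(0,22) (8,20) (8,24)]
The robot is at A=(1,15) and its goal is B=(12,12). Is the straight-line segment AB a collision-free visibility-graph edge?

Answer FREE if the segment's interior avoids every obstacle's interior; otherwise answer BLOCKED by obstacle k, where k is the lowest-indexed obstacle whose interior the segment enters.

Obstacle 1 [(0,8) (11,2) (9,10) (5,11)]:
  edge (0,8)–(11,2): clear
  edge (11,2)–(9,10): clear
  edge (9,10)–(5,11): clear
  edge (5,11)–(0,8): clear
  midpoint (13/2,27/2) outside
  → clear
Obstacle 2 [(13,11) (16,0) (23,9)]:
  edge (13,11)–(16,0): clear
  edge (16,0)–(23,9): clear
  edge (23,9)–(13,11): clear
  midpoint (13/2,27/2) outside
  → clear
Obstacle 3 [(13,21) (15,15) (19,13) (22,24)]:
  edge (13,21)–(15,15): clear
  edge (15,15)–(19,13): clear
  edge (19,13)–(22,24): clear
  edge (22,24)–(13,21): clear
  midpoint (13/2,27/2) outside
  → clear
Obstacle 4 [(0,22) (8,20) (8,24)]:
  edge (0,22)–(8,20): clear
  edge (8,20)–(8,24): clear
  edge (8,24)–(0,22): clear
  midpoint (13/2,27/2) outside
  → clear

FREE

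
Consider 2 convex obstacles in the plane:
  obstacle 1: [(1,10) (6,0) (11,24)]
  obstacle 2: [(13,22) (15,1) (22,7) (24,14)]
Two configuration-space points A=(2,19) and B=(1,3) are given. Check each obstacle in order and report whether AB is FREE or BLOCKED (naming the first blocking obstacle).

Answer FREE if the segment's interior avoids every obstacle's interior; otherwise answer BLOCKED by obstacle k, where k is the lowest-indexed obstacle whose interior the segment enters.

Obstacle 1 [(1,10) (6,0) (11,24)]:
  edge (1,10)–(6,0): crosses AB
  edge (6,0)–(11,24): clear
  edge (11,24)–(1,10): crosses AB
  → BLOCKED
Obstacle 2 [(13,22) (15,1) (22,7) (24,14)]:
  edge (13,22)–(15,1): clear
  edge (15,1)–(22,7): clear
  edge (22,7)–(24,14): clear
  edge (24,14)–(13,22): clear
  midpoint (3/2,11) outside
  → clear

BLOCKED by obstacle 1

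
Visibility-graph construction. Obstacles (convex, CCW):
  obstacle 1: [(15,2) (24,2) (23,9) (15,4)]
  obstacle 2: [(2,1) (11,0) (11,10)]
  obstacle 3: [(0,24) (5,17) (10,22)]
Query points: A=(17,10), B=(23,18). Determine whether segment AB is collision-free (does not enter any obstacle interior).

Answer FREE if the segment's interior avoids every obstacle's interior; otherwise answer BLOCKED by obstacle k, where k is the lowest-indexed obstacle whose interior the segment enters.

Obstacle 1 [(15,2) (24,2) (23,9) (15,4)]:
  edge (15,2)–(24,2): clear
  edge (24,2)–(23,9): clear
  edge (23,9)–(15,4): clear
  edge (15,4)–(15,2): clear
  midpoint (20,14) outside
  → clear
Obstacle 2 [(2,1) (11,0) (11,10)]:
  edge (2,1)–(11,0): clear
  edge (11,0)–(11,10): clear
  edge (11,10)–(2,1): clear
  midpoint (20,14) outside
  → clear
Obstacle 3 [(0,24) (5,17) (10,22)]:
  edge (0,24)–(5,17): clear
  edge (5,17)–(10,22): clear
  edge (10,22)–(0,24): clear
  midpoint (20,14) outside
  → clear

FREE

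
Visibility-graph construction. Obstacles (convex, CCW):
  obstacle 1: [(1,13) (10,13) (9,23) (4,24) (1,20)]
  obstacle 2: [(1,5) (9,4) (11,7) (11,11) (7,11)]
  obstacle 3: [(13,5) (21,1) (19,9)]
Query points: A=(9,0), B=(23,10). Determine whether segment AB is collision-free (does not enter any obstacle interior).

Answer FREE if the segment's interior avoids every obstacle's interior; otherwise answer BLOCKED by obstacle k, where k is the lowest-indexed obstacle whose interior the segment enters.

BLOCKED by obstacle 3

Obstacle 1 [(1,13) (10,13) (9,23) (4,24) (1,20)]:
  edge (1,13)–(10,13): clear
  edge (10,13)–(9,23): clear
  edge (9,23)–(4,24): clear
  edge (4,24)–(1,20): clear
  edge (1,20)–(1,13): clear
  midpoint (16,5) outside
  → clear
Obstacle 2 [(1,5) (9,4) (11,7) (11,11) (7,11)]:
  edge (1,5)–(9,4): clear
  edge (9,4)–(11,7): clear
  edge (11,7)–(11,11): clear
  edge (11,11)–(7,11): clear
  edge (7,11)–(1,5): clear
  midpoint (16,5) outside
  → clear
Obstacle 3 [(13,5) (21,1) (19,9)]:
  edge (13,5)–(21,1): crosses AB
  edge (21,1)–(19,9): crosses AB
  edge (19,9)–(13,5): clear
  → BLOCKED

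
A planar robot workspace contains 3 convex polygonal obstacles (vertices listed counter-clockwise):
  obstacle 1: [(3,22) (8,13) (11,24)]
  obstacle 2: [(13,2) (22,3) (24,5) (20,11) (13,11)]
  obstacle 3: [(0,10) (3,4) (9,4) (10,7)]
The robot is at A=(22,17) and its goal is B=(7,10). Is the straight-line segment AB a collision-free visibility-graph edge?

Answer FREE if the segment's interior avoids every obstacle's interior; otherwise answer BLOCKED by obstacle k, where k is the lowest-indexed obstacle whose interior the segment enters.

Obstacle 1 [(3,22) (8,13) (11,24)]:
  edge (3,22)–(8,13): clear
  edge (8,13)–(11,24): clear
  edge (11,24)–(3,22): clear
  midpoint (29/2,27/2) outside
  → clear
Obstacle 2 [(13,2) (22,3) (24,5) (20,11) (13,11)]:
  edge (13,2)–(22,3): clear
  edge (22,3)–(24,5): clear
  edge (24,5)–(20,11): clear
  edge (20,11)–(13,11): clear
  edge (13,11)–(13,2): clear
  midpoint (29/2,27/2) outside
  → clear
Obstacle 3 [(0,10) (3,4) (9,4) (10,7)]:
  edge (0,10)–(3,4): clear
  edge (3,4)–(9,4): clear
  edge (9,4)–(10,7): clear
  edge (10,7)–(0,10): clear
  midpoint (29/2,27/2) outside
  → clear

FREE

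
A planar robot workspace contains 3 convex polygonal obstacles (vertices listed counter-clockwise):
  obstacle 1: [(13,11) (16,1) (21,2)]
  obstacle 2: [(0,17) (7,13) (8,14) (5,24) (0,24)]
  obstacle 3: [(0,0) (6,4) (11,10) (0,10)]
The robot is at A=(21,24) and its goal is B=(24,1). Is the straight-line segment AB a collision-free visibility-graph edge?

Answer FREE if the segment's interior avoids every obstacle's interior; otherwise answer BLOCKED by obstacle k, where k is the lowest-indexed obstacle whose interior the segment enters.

FREE

Obstacle 1 [(13,11) (16,1) (21,2)]:
  edge (13,11)–(16,1): clear
  edge (16,1)–(21,2): clear
  edge (21,2)–(13,11): clear
  midpoint (45/2,25/2) outside
  → clear
Obstacle 2 [(0,17) (7,13) (8,14) (5,24) (0,24)]:
  edge (0,17)–(7,13): clear
  edge (7,13)–(8,14): clear
  edge (8,14)–(5,24): clear
  edge (5,24)–(0,24): clear
  edge (0,24)–(0,17): clear
  midpoint (45/2,25/2) outside
  → clear
Obstacle 3 [(0,0) (6,4) (11,10) (0,10)]:
  edge (0,0)–(6,4): clear
  edge (6,4)–(11,10): clear
  edge (11,10)–(0,10): clear
  edge (0,10)–(0,0): clear
  midpoint (45/2,25/2) outside
  → clear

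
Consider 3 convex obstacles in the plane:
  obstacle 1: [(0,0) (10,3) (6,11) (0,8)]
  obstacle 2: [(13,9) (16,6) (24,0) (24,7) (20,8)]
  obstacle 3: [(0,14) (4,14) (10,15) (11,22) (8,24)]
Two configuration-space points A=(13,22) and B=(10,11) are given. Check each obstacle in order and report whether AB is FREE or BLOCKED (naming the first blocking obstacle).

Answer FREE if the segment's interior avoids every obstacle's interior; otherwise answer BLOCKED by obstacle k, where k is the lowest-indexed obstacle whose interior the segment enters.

FREE

Obstacle 1 [(0,0) (10,3) (6,11) (0,8)]:
  edge (0,0)–(10,3): clear
  edge (10,3)–(6,11): clear
  edge (6,11)–(0,8): clear
  edge (0,8)–(0,0): clear
  midpoint (23/2,33/2) outside
  → clear
Obstacle 2 [(13,9) (16,6) (24,0) (24,7) (20,8)]:
  edge (13,9)–(16,6): clear
  edge (16,6)–(24,0): clear
  edge (24,0)–(24,7): clear
  edge (24,7)–(20,8): clear
  edge (20,8)–(13,9): clear
  midpoint (23/2,33/2) outside
  → clear
Obstacle 3 [(0,14) (4,14) (10,15) (11,22) (8,24)]:
  edge (0,14)–(4,14): clear
  edge (4,14)–(10,15): clear
  edge (10,15)–(11,22): clear
  edge (11,22)–(8,24): clear
  edge (8,24)–(0,14): clear
  midpoint (23/2,33/2) outside
  → clear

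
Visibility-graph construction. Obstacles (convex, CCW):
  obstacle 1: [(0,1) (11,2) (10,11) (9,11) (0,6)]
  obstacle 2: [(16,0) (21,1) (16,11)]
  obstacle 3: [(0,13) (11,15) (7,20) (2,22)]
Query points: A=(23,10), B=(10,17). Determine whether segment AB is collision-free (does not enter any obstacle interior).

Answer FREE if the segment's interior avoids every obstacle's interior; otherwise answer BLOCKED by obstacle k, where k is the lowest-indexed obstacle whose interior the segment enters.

Obstacle 1 [(0,1) (11,2) (10,11) (9,11) (0,6)]:
  edge (0,1)–(11,2): clear
  edge (11,2)–(10,11): clear
  edge (10,11)–(9,11): clear
  edge (9,11)–(0,6): clear
  edge (0,6)–(0,1): clear
  midpoint (33/2,27/2) outside
  → clear
Obstacle 2 [(16,0) (21,1) (16,11)]:
  edge (16,0)–(21,1): clear
  edge (21,1)–(16,11): clear
  edge (16,11)–(16,0): clear
  midpoint (33/2,27/2) outside
  → clear
Obstacle 3 [(0,13) (11,15) (7,20) (2,22)]:
  edge (0,13)–(11,15): clear
  edge (11,15)–(7,20): clear
  edge (7,20)–(2,22): clear
  edge (2,22)–(0,13): clear
  midpoint (33/2,27/2) outside
  → clear

FREE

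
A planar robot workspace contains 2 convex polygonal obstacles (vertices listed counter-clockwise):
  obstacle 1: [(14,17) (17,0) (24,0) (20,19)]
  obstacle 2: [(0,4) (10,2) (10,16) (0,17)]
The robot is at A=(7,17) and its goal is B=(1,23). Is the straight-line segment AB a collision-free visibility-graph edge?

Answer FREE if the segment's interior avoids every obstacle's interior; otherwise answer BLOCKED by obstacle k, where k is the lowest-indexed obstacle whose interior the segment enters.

FREE

Obstacle 1 [(14,17) (17,0) (24,0) (20,19)]:
  edge (14,17)–(17,0): clear
  edge (17,0)–(24,0): clear
  edge (24,0)–(20,19): clear
  edge (20,19)–(14,17): clear
  midpoint (4,20) outside
  → clear
Obstacle 2 [(0,4) (10,2) (10,16) (0,17)]:
  edge (0,4)–(10,2): clear
  edge (10,2)–(10,16): clear
  edge (10,16)–(0,17): clear
  edge (0,17)–(0,4): clear
  midpoint (4,20) outside
  → clear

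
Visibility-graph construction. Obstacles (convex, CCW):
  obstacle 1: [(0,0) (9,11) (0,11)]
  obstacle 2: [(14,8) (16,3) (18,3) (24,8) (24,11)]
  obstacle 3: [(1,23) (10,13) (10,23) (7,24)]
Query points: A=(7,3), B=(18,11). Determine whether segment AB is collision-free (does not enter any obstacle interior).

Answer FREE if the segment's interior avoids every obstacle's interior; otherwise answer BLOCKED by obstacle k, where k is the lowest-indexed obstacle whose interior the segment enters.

Obstacle 1 [(0,0) (9,11) (0,11)]:
  edge (0,0)–(9,11): clear
  edge (9,11)–(0,11): clear
  edge (0,11)–(0,0): clear
  midpoint (25/2,7) outside
  → clear
Obstacle 2 [(14,8) (16,3) (18,3) (24,8) (24,11)]:
  edge (14,8)–(16,3): clear
  edge (16,3)–(18,3): clear
  edge (18,3)–(24,8): clear
  edge (24,8)–(24,11): clear
  edge (24,11)–(14,8): clear
  midpoint (25/2,7) outside
  → clear
Obstacle 3 [(1,23) (10,13) (10,23) (7,24)]:
  edge (1,23)–(10,13): clear
  edge (10,13)–(10,23): clear
  edge (10,23)–(7,24): clear
  edge (7,24)–(1,23): clear
  midpoint (25/2,7) outside
  → clear

FREE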